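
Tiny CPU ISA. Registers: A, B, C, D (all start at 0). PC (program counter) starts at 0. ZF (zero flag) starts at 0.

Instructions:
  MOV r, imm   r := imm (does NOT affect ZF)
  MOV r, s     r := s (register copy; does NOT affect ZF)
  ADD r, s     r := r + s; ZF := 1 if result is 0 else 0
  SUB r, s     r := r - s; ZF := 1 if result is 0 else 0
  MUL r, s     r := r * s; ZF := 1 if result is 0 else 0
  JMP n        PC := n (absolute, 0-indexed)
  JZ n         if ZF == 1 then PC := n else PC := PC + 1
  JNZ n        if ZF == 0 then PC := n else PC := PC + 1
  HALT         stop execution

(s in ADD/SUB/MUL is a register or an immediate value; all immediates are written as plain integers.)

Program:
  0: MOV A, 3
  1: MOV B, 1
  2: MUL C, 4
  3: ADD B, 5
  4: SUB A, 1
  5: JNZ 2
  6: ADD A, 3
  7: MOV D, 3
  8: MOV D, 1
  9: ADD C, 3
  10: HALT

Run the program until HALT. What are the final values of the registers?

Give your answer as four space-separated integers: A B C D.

Answer: 3 16 3 1

Derivation:
Step 1: PC=0 exec 'MOV A, 3'. After: A=3 B=0 C=0 D=0 ZF=0 PC=1
Step 2: PC=1 exec 'MOV B, 1'. After: A=3 B=1 C=0 D=0 ZF=0 PC=2
Step 3: PC=2 exec 'MUL C, 4'. After: A=3 B=1 C=0 D=0 ZF=1 PC=3
Step 4: PC=3 exec 'ADD B, 5'. After: A=3 B=6 C=0 D=0 ZF=0 PC=4
Step 5: PC=4 exec 'SUB A, 1'. After: A=2 B=6 C=0 D=0 ZF=0 PC=5
Step 6: PC=5 exec 'JNZ 2'. After: A=2 B=6 C=0 D=0 ZF=0 PC=2
Step 7: PC=2 exec 'MUL C, 4'. After: A=2 B=6 C=0 D=0 ZF=1 PC=3
Step 8: PC=3 exec 'ADD B, 5'. After: A=2 B=11 C=0 D=0 ZF=0 PC=4
Step 9: PC=4 exec 'SUB A, 1'. After: A=1 B=11 C=0 D=0 ZF=0 PC=5
Step 10: PC=5 exec 'JNZ 2'. After: A=1 B=11 C=0 D=0 ZF=0 PC=2
Step 11: PC=2 exec 'MUL C, 4'. After: A=1 B=11 C=0 D=0 ZF=1 PC=3
Step 12: PC=3 exec 'ADD B, 5'. After: A=1 B=16 C=0 D=0 ZF=0 PC=4
Step 13: PC=4 exec 'SUB A, 1'. After: A=0 B=16 C=0 D=0 ZF=1 PC=5
Step 14: PC=5 exec 'JNZ 2'. After: A=0 B=16 C=0 D=0 ZF=1 PC=6
Step 15: PC=6 exec 'ADD A, 3'. After: A=3 B=16 C=0 D=0 ZF=0 PC=7
Step 16: PC=7 exec 'MOV D, 3'. After: A=3 B=16 C=0 D=3 ZF=0 PC=8
Step 17: PC=8 exec 'MOV D, 1'. After: A=3 B=16 C=0 D=1 ZF=0 PC=9
Step 18: PC=9 exec 'ADD C, 3'. After: A=3 B=16 C=3 D=1 ZF=0 PC=10
Step 19: PC=10 exec 'HALT'. After: A=3 B=16 C=3 D=1 ZF=0 PC=10 HALTED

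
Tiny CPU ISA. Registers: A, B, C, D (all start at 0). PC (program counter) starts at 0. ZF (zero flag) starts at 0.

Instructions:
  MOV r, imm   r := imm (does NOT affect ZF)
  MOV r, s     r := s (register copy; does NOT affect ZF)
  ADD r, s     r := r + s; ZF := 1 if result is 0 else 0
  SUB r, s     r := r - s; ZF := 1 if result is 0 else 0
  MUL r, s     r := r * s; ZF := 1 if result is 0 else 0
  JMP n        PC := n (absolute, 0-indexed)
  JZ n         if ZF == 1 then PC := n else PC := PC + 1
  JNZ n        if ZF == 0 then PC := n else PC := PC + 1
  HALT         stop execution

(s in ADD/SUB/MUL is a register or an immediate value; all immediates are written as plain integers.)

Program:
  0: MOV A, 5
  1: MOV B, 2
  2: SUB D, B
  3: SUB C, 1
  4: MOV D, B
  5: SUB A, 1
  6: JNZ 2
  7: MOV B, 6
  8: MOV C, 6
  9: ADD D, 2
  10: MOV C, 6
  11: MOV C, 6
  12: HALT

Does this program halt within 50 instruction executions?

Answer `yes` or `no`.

Step 1: PC=0 exec 'MOV A, 5'. After: A=5 B=0 C=0 D=0 ZF=0 PC=1
Step 2: PC=1 exec 'MOV B, 2'. After: A=5 B=2 C=0 D=0 ZF=0 PC=2
Step 3: PC=2 exec 'SUB D, B'. After: A=5 B=2 C=0 D=-2 ZF=0 PC=3
Step 4: PC=3 exec 'SUB C, 1'. After: A=5 B=2 C=-1 D=-2 ZF=0 PC=4
Step 5: PC=4 exec 'MOV D, B'. After: A=5 B=2 C=-1 D=2 ZF=0 PC=5
Step 6: PC=5 exec 'SUB A, 1'. After: A=4 B=2 C=-1 D=2 ZF=0 PC=6
Step 7: PC=6 exec 'JNZ 2'. After: A=4 B=2 C=-1 D=2 ZF=0 PC=2
Step 8: PC=2 exec 'SUB D, B'. After: A=4 B=2 C=-1 D=0 ZF=1 PC=3
Step 9: PC=3 exec 'SUB C, 1'. After: A=4 B=2 C=-2 D=0 ZF=0 PC=4
Step 10: PC=4 exec 'MOV D, B'. After: A=4 B=2 C=-2 D=2 ZF=0 PC=5
Step 11: PC=5 exec 'SUB A, 1'. After: A=3 B=2 C=-2 D=2 ZF=0 PC=6
Step 12: PC=6 exec 'JNZ 2'. After: A=3 B=2 C=-2 D=2 ZF=0 PC=2
Step 13: PC=2 exec 'SUB D, B'. After: A=3 B=2 C=-2 D=0 ZF=1 PC=3
Step 14: PC=3 exec 'SUB C, 1'. After: A=3 B=2 C=-3 D=0 ZF=0 PC=4
Step 15: PC=4 exec 'MOV D, B'. After: A=3 B=2 C=-3 D=2 ZF=0 PC=5
Step 16: PC=5 exec 'SUB A, 1'. After: A=2 B=2 C=-3 D=2 ZF=0 PC=6
Step 17: PC=6 exec 'JNZ 2'. After: A=2 B=2 C=-3 D=2 ZF=0 PC=2
Step 18: PC=2 exec 'SUB D, B'. After: A=2 B=2 C=-3 D=0 ZF=1 PC=3
Step 19: PC=3 exec 'SUB C, 1'. After: A=2 B=2 C=-4 D=0 ZF=0 PC=4
Step 20: PC=4 exec 'MOV D, B'. After: A=2 B=2 C=-4 D=2 ZF=0 PC=5
Step 21: PC=5 exec 'SUB A, 1'. After: A=1 B=2 C=-4 D=2 ZF=0 PC=6
Step 22: PC=6 exec 'JNZ 2'. After: A=1 B=2 C=-4 D=2 ZF=0 PC=2
Step 23: PC=2 exec 'SUB D, B'. After: A=1 B=2 C=-4 D=0 ZF=1 PC=3
Step 24: PC=3 exec 'SUB C, 1'. After: A=1 B=2 C=-5 D=0 ZF=0 PC=4
Step 25: PC=4 exec 'MOV D, B'. After: A=1 B=2 C=-5 D=2 ZF=0 PC=5
Step 26: PC=5 exec 'SUB A, 1'. After: A=0 B=2 C=-5 D=2 ZF=1 PC=6
Step 27: PC=6 exec 'JNZ 2'. After: A=0 B=2 C=-5 D=2 ZF=1 PC=7
Step 28: PC=7 exec 'MOV B, 6'. After: A=0 B=6 C=-5 D=2 ZF=1 PC=8
Step 29: PC=8 exec 'MOV C, 6'. After: A=0 B=6 C=6 D=2 ZF=1 PC=9
Step 30: PC=9 exec 'ADD D, 2'. After: A=0 B=6 C=6 D=4 ZF=0 PC=10
Step 31: PC=10 exec 'MOV C, 6'. After: A=0 B=6 C=6 D=4 ZF=0 PC=11
Step 32: PC=11 exec 'MOV C, 6'. After: A=0 B=6 C=6 D=4 ZF=0 PC=12
Step 33: PC=12 exec 'HALT'. After: A=0 B=6 C=6 D=4 ZF=0 PC=12 HALTED

Answer: yes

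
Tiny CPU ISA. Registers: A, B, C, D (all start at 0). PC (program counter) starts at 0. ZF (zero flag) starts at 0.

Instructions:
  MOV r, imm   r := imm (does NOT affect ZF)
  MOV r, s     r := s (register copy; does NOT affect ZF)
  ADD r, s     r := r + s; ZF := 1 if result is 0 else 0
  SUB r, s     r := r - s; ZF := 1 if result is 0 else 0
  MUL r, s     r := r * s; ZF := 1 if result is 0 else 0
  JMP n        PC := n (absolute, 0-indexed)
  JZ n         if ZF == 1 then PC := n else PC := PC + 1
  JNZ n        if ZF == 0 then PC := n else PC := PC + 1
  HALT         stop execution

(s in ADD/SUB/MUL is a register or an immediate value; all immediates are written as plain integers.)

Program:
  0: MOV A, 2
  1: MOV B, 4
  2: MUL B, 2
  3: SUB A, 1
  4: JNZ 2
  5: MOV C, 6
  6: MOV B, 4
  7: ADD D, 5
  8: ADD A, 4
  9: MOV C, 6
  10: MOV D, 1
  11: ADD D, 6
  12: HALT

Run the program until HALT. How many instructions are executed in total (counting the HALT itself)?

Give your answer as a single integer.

Answer: 16

Derivation:
Step 1: PC=0 exec 'MOV A, 2'. After: A=2 B=0 C=0 D=0 ZF=0 PC=1
Step 2: PC=1 exec 'MOV B, 4'. After: A=2 B=4 C=0 D=0 ZF=0 PC=2
Step 3: PC=2 exec 'MUL B, 2'. After: A=2 B=8 C=0 D=0 ZF=0 PC=3
Step 4: PC=3 exec 'SUB A, 1'. After: A=1 B=8 C=0 D=0 ZF=0 PC=4
Step 5: PC=4 exec 'JNZ 2'. After: A=1 B=8 C=0 D=0 ZF=0 PC=2
Step 6: PC=2 exec 'MUL B, 2'. After: A=1 B=16 C=0 D=0 ZF=0 PC=3
Step 7: PC=3 exec 'SUB A, 1'. After: A=0 B=16 C=0 D=0 ZF=1 PC=4
Step 8: PC=4 exec 'JNZ 2'. After: A=0 B=16 C=0 D=0 ZF=1 PC=5
Step 9: PC=5 exec 'MOV C, 6'. After: A=0 B=16 C=6 D=0 ZF=1 PC=6
Step 10: PC=6 exec 'MOV B, 4'. After: A=0 B=4 C=6 D=0 ZF=1 PC=7
Step 11: PC=7 exec 'ADD D, 5'. After: A=0 B=4 C=6 D=5 ZF=0 PC=8
Step 12: PC=8 exec 'ADD A, 4'. After: A=4 B=4 C=6 D=5 ZF=0 PC=9
Step 13: PC=9 exec 'MOV C, 6'. After: A=4 B=4 C=6 D=5 ZF=0 PC=10
Step 14: PC=10 exec 'MOV D, 1'. After: A=4 B=4 C=6 D=1 ZF=0 PC=11
Step 15: PC=11 exec 'ADD D, 6'. After: A=4 B=4 C=6 D=7 ZF=0 PC=12
Step 16: PC=12 exec 'HALT'. After: A=4 B=4 C=6 D=7 ZF=0 PC=12 HALTED
Total instructions executed: 16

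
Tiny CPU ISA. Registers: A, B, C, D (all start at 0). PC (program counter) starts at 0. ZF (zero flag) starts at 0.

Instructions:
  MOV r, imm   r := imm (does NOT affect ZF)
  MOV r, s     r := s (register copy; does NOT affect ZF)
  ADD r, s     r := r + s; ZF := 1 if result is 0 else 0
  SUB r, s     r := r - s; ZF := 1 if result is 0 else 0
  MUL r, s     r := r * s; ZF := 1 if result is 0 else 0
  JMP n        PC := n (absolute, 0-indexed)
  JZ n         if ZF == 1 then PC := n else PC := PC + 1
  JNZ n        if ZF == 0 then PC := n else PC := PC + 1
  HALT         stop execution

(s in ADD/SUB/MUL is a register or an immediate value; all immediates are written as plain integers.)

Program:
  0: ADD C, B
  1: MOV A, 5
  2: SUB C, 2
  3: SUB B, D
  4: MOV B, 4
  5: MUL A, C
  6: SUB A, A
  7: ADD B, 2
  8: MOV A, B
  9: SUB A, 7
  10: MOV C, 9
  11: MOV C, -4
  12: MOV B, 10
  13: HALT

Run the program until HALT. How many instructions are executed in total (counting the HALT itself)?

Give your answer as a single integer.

Step 1: PC=0 exec 'ADD C, B'. After: A=0 B=0 C=0 D=0 ZF=1 PC=1
Step 2: PC=1 exec 'MOV A, 5'. After: A=5 B=0 C=0 D=0 ZF=1 PC=2
Step 3: PC=2 exec 'SUB C, 2'. After: A=5 B=0 C=-2 D=0 ZF=0 PC=3
Step 4: PC=3 exec 'SUB B, D'. After: A=5 B=0 C=-2 D=0 ZF=1 PC=4
Step 5: PC=4 exec 'MOV B, 4'. After: A=5 B=4 C=-2 D=0 ZF=1 PC=5
Step 6: PC=5 exec 'MUL A, C'. After: A=-10 B=4 C=-2 D=0 ZF=0 PC=6
Step 7: PC=6 exec 'SUB A, A'. After: A=0 B=4 C=-2 D=0 ZF=1 PC=7
Step 8: PC=7 exec 'ADD B, 2'. After: A=0 B=6 C=-2 D=0 ZF=0 PC=8
Step 9: PC=8 exec 'MOV A, B'. After: A=6 B=6 C=-2 D=0 ZF=0 PC=9
Step 10: PC=9 exec 'SUB A, 7'. After: A=-1 B=6 C=-2 D=0 ZF=0 PC=10
Step 11: PC=10 exec 'MOV C, 9'. After: A=-1 B=6 C=9 D=0 ZF=0 PC=11
Step 12: PC=11 exec 'MOV C, -4'. After: A=-1 B=6 C=-4 D=0 ZF=0 PC=12
Step 13: PC=12 exec 'MOV B, 10'. After: A=-1 B=10 C=-4 D=0 ZF=0 PC=13
Step 14: PC=13 exec 'HALT'. After: A=-1 B=10 C=-4 D=0 ZF=0 PC=13 HALTED
Total instructions executed: 14

Answer: 14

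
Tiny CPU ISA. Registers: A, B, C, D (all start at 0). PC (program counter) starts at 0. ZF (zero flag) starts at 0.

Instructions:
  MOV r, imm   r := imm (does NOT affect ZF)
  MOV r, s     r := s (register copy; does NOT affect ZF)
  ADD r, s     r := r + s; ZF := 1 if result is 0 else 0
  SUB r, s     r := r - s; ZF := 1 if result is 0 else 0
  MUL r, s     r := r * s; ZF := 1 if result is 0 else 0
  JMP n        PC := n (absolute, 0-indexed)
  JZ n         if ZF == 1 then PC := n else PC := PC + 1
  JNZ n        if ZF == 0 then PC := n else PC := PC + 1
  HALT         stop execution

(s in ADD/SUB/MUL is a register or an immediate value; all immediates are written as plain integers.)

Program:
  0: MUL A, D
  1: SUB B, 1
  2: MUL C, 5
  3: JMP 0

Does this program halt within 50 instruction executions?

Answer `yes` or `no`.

Step 1: PC=0 exec 'MUL A, D'. After: A=0 B=0 C=0 D=0 ZF=1 PC=1
Step 2: PC=1 exec 'SUB B, 1'. After: A=0 B=-1 C=0 D=0 ZF=0 PC=2
Step 3: PC=2 exec 'MUL C, 5'. After: A=0 B=-1 C=0 D=0 ZF=1 PC=3
Step 4: PC=3 exec 'JMP 0'. After: A=0 B=-1 C=0 D=0 ZF=1 PC=0
Step 5: PC=0 exec 'MUL A, D'. After: A=0 B=-1 C=0 D=0 ZF=1 PC=1
Step 6: PC=1 exec 'SUB B, 1'. After: A=0 B=-2 C=0 D=0 ZF=0 PC=2
Step 7: PC=2 exec 'MUL C, 5'. After: A=0 B=-2 C=0 D=0 ZF=1 PC=3
Step 8: PC=3 exec 'JMP 0'. After: A=0 B=-2 C=0 D=0 ZF=1 PC=0
Step 9: PC=0 exec 'MUL A, D'. After: A=0 B=-2 C=0 D=0 ZF=1 PC=1
Step 10: PC=1 exec 'SUB B, 1'. After: A=0 B=-3 C=0 D=0 ZF=0 PC=2
Step 11: PC=2 exec 'MUL C, 5'. After: A=0 B=-3 C=0 D=0 ZF=1 PC=3
Step 12: PC=3 exec 'JMP 0'. After: A=0 B=-3 C=0 D=0 ZF=1 PC=0
Step 13: PC=0 exec 'MUL A, D'. After: A=0 B=-3 C=0 D=0 ZF=1 PC=1
Step 14: PC=1 exec 'SUB B, 1'. After: A=0 B=-4 C=0 D=0 ZF=0 PC=2
Step 15: PC=2 exec 'MUL C, 5'. After: A=0 B=-4 C=0 D=0 ZF=1 PC=3
After 50 steps: not halted. PC revisits the same instructions with no path to HALT; will never halt.

Answer: no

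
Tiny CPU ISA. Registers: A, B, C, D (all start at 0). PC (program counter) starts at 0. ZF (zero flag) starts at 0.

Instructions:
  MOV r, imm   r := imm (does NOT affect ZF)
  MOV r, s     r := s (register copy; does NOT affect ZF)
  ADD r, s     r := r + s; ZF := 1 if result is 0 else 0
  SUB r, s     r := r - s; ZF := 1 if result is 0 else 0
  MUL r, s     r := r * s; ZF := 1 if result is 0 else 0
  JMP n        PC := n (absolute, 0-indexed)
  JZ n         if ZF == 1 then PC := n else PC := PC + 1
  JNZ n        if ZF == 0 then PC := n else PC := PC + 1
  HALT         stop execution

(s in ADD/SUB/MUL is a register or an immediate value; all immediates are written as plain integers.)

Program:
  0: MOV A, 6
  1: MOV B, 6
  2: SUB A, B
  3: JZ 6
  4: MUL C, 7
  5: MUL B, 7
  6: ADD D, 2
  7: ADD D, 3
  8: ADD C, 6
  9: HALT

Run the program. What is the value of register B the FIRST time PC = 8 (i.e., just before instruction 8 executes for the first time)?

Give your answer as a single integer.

Step 1: PC=0 exec 'MOV A, 6'. After: A=6 B=0 C=0 D=0 ZF=0 PC=1
Step 2: PC=1 exec 'MOV B, 6'. After: A=6 B=6 C=0 D=0 ZF=0 PC=2
Step 3: PC=2 exec 'SUB A, B'. After: A=0 B=6 C=0 D=0 ZF=1 PC=3
Step 4: PC=3 exec 'JZ 6'. After: A=0 B=6 C=0 D=0 ZF=1 PC=6
Step 5: PC=6 exec 'ADD D, 2'. After: A=0 B=6 C=0 D=2 ZF=0 PC=7
Step 6: PC=7 exec 'ADD D, 3'. After: A=0 B=6 C=0 D=5 ZF=0 PC=8
First time PC=8: B=6

6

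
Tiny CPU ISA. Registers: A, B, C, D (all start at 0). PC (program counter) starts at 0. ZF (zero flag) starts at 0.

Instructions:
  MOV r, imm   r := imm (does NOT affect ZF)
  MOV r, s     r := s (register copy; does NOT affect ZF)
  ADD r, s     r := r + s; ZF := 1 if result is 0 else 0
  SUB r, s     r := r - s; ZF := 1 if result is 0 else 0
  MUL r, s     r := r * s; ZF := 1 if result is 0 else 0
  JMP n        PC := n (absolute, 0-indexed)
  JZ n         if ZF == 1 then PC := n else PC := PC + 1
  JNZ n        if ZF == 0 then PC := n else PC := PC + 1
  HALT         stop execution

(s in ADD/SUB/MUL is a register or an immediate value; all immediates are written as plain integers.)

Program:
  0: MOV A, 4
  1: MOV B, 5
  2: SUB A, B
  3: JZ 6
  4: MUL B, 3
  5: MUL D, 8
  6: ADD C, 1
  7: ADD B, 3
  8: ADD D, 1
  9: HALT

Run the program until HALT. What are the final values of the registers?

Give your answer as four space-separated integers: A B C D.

Answer: -1 18 1 1

Derivation:
Step 1: PC=0 exec 'MOV A, 4'. After: A=4 B=0 C=0 D=0 ZF=0 PC=1
Step 2: PC=1 exec 'MOV B, 5'. After: A=4 B=5 C=0 D=0 ZF=0 PC=2
Step 3: PC=2 exec 'SUB A, B'. After: A=-1 B=5 C=0 D=0 ZF=0 PC=3
Step 4: PC=3 exec 'JZ 6'. After: A=-1 B=5 C=0 D=0 ZF=0 PC=4
Step 5: PC=4 exec 'MUL B, 3'. After: A=-1 B=15 C=0 D=0 ZF=0 PC=5
Step 6: PC=5 exec 'MUL D, 8'. After: A=-1 B=15 C=0 D=0 ZF=1 PC=6
Step 7: PC=6 exec 'ADD C, 1'. After: A=-1 B=15 C=1 D=0 ZF=0 PC=7
Step 8: PC=7 exec 'ADD B, 3'. After: A=-1 B=18 C=1 D=0 ZF=0 PC=8
Step 9: PC=8 exec 'ADD D, 1'. After: A=-1 B=18 C=1 D=1 ZF=0 PC=9
Step 10: PC=9 exec 'HALT'. After: A=-1 B=18 C=1 D=1 ZF=0 PC=9 HALTED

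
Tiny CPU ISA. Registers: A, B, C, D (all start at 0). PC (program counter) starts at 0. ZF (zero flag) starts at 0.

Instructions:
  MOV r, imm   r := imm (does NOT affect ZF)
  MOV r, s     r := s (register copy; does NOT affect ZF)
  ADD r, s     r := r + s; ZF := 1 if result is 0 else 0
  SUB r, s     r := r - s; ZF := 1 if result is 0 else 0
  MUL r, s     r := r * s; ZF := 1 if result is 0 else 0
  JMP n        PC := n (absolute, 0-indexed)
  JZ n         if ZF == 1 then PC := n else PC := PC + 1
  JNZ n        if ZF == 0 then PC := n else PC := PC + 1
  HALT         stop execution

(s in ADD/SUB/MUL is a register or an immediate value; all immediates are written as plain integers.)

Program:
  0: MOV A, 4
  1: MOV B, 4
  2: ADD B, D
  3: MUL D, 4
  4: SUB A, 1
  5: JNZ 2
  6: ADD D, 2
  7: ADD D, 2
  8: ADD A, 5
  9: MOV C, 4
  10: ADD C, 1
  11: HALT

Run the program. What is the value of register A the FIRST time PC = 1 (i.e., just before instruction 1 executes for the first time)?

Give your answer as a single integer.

Step 1: PC=0 exec 'MOV A, 4'. After: A=4 B=0 C=0 D=0 ZF=0 PC=1
First time PC=1: A=4

4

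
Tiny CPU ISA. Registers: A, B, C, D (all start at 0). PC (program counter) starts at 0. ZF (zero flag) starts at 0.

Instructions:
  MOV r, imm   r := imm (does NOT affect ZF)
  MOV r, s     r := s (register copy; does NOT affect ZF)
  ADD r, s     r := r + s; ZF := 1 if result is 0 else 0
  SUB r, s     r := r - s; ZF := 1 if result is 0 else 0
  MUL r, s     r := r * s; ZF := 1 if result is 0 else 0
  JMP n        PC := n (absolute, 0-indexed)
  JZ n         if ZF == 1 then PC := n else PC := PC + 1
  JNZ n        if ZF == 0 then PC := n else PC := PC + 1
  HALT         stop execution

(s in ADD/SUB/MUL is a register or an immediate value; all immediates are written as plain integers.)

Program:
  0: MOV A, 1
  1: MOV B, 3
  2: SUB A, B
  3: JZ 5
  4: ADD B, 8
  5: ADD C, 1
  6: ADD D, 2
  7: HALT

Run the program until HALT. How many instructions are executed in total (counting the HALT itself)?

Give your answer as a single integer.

Answer: 8

Derivation:
Step 1: PC=0 exec 'MOV A, 1'. After: A=1 B=0 C=0 D=0 ZF=0 PC=1
Step 2: PC=1 exec 'MOV B, 3'. After: A=1 B=3 C=0 D=0 ZF=0 PC=2
Step 3: PC=2 exec 'SUB A, B'. After: A=-2 B=3 C=0 D=0 ZF=0 PC=3
Step 4: PC=3 exec 'JZ 5'. After: A=-2 B=3 C=0 D=0 ZF=0 PC=4
Step 5: PC=4 exec 'ADD B, 8'. After: A=-2 B=11 C=0 D=0 ZF=0 PC=5
Step 6: PC=5 exec 'ADD C, 1'. After: A=-2 B=11 C=1 D=0 ZF=0 PC=6
Step 7: PC=6 exec 'ADD D, 2'. After: A=-2 B=11 C=1 D=2 ZF=0 PC=7
Step 8: PC=7 exec 'HALT'. After: A=-2 B=11 C=1 D=2 ZF=0 PC=7 HALTED
Total instructions executed: 8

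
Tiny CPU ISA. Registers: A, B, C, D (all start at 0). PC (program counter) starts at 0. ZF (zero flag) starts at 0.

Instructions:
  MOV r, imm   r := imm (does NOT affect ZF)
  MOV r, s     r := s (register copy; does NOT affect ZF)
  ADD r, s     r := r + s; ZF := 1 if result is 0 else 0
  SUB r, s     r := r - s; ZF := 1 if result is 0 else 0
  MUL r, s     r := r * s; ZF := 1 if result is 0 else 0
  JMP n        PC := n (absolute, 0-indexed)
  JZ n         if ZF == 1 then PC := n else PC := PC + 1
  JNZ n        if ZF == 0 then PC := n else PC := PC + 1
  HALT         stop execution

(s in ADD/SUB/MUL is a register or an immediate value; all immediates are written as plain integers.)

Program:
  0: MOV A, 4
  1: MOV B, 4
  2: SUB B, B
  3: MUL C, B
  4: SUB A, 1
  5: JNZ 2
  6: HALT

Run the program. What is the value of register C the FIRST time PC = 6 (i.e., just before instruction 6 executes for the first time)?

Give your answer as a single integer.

Step 1: PC=0 exec 'MOV A, 4'. After: A=4 B=0 C=0 D=0 ZF=0 PC=1
Step 2: PC=1 exec 'MOV B, 4'. After: A=4 B=4 C=0 D=0 ZF=0 PC=2
Step 3: PC=2 exec 'SUB B, B'. After: A=4 B=0 C=0 D=0 ZF=1 PC=3
Step 4: PC=3 exec 'MUL C, B'. After: A=4 B=0 C=0 D=0 ZF=1 PC=4
Step 5: PC=4 exec 'SUB A, 1'. After: A=3 B=0 C=0 D=0 ZF=0 PC=5
Step 6: PC=5 exec 'JNZ 2'. After: A=3 B=0 C=0 D=0 ZF=0 PC=2
Step 7: PC=2 exec 'SUB B, B'. After: A=3 B=0 C=0 D=0 ZF=1 PC=3
Step 8: PC=3 exec 'MUL C, B'. After: A=3 B=0 C=0 D=0 ZF=1 PC=4
Step 9: PC=4 exec 'SUB A, 1'. After: A=2 B=0 C=0 D=0 ZF=0 PC=5
Step 10: PC=5 exec 'JNZ 2'. After: A=2 B=0 C=0 D=0 ZF=0 PC=2
Step 11: PC=2 exec 'SUB B, B'. After: A=2 B=0 C=0 D=0 ZF=1 PC=3
Step 12: PC=3 exec 'MUL C, B'. After: A=2 B=0 C=0 D=0 ZF=1 PC=4
Step 13: PC=4 exec 'SUB A, 1'. After: A=1 B=0 C=0 D=0 ZF=0 PC=5
Step 14: PC=5 exec 'JNZ 2'. After: A=1 B=0 C=0 D=0 ZF=0 PC=2
Step 15: PC=2 exec 'SUB B, B'. After: A=1 B=0 C=0 D=0 ZF=1 PC=3
Step 16: PC=3 exec 'MUL C, B'. After: A=1 B=0 C=0 D=0 ZF=1 PC=4
Step 17: PC=4 exec 'SUB A, 1'. After: A=0 B=0 C=0 D=0 ZF=1 PC=5
Step 18: PC=5 exec 'JNZ 2'. After: A=0 B=0 C=0 D=0 ZF=1 PC=6
First time PC=6: C=0

0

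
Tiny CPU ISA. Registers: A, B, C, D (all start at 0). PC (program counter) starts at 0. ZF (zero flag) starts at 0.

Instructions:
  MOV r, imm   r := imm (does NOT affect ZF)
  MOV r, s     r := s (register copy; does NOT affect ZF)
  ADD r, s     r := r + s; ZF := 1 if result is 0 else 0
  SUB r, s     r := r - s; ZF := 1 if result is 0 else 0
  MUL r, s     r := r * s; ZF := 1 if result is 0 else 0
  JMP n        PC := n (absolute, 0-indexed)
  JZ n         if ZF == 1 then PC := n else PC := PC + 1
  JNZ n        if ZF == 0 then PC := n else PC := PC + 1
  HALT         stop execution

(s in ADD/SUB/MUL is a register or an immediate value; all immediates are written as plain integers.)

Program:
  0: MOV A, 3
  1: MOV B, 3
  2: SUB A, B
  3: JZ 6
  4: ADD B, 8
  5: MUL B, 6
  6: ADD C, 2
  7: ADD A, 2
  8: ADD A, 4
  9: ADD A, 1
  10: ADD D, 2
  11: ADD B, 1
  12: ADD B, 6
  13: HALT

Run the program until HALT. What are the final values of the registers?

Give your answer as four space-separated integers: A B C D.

Answer: 7 10 2 2

Derivation:
Step 1: PC=0 exec 'MOV A, 3'. After: A=3 B=0 C=0 D=0 ZF=0 PC=1
Step 2: PC=1 exec 'MOV B, 3'. After: A=3 B=3 C=0 D=0 ZF=0 PC=2
Step 3: PC=2 exec 'SUB A, B'. After: A=0 B=3 C=0 D=0 ZF=1 PC=3
Step 4: PC=3 exec 'JZ 6'. After: A=0 B=3 C=0 D=0 ZF=1 PC=6
Step 5: PC=6 exec 'ADD C, 2'. After: A=0 B=3 C=2 D=0 ZF=0 PC=7
Step 6: PC=7 exec 'ADD A, 2'. After: A=2 B=3 C=2 D=0 ZF=0 PC=8
Step 7: PC=8 exec 'ADD A, 4'. After: A=6 B=3 C=2 D=0 ZF=0 PC=9
Step 8: PC=9 exec 'ADD A, 1'. After: A=7 B=3 C=2 D=0 ZF=0 PC=10
Step 9: PC=10 exec 'ADD D, 2'. After: A=7 B=3 C=2 D=2 ZF=0 PC=11
Step 10: PC=11 exec 'ADD B, 1'. After: A=7 B=4 C=2 D=2 ZF=0 PC=12
Step 11: PC=12 exec 'ADD B, 6'. After: A=7 B=10 C=2 D=2 ZF=0 PC=13
Step 12: PC=13 exec 'HALT'. After: A=7 B=10 C=2 D=2 ZF=0 PC=13 HALTED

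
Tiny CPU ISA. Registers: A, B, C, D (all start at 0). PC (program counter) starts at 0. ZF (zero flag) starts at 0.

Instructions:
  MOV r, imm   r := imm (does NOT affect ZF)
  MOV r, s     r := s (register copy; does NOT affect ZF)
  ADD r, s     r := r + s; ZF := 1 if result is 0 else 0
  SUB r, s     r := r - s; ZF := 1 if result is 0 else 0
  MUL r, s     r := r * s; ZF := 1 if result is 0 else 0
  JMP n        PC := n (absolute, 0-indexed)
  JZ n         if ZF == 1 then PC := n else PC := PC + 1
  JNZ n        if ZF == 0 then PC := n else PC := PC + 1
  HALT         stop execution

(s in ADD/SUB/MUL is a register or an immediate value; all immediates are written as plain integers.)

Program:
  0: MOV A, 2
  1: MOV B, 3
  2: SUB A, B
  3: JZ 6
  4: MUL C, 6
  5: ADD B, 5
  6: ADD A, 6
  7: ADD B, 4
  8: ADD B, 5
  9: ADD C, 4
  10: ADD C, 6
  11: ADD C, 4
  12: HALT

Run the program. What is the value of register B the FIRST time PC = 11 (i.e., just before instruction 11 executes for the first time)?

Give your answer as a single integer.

Step 1: PC=0 exec 'MOV A, 2'. After: A=2 B=0 C=0 D=0 ZF=0 PC=1
Step 2: PC=1 exec 'MOV B, 3'. After: A=2 B=3 C=0 D=0 ZF=0 PC=2
Step 3: PC=2 exec 'SUB A, B'. After: A=-1 B=3 C=0 D=0 ZF=0 PC=3
Step 4: PC=3 exec 'JZ 6'. After: A=-1 B=3 C=0 D=0 ZF=0 PC=4
Step 5: PC=4 exec 'MUL C, 6'. After: A=-1 B=3 C=0 D=0 ZF=1 PC=5
Step 6: PC=5 exec 'ADD B, 5'. After: A=-1 B=8 C=0 D=0 ZF=0 PC=6
Step 7: PC=6 exec 'ADD A, 6'. After: A=5 B=8 C=0 D=0 ZF=0 PC=7
Step 8: PC=7 exec 'ADD B, 4'. After: A=5 B=12 C=0 D=0 ZF=0 PC=8
Step 9: PC=8 exec 'ADD B, 5'. After: A=5 B=17 C=0 D=0 ZF=0 PC=9
Step 10: PC=9 exec 'ADD C, 4'. After: A=5 B=17 C=4 D=0 ZF=0 PC=10
Step 11: PC=10 exec 'ADD C, 6'. After: A=5 B=17 C=10 D=0 ZF=0 PC=11
First time PC=11: B=17

17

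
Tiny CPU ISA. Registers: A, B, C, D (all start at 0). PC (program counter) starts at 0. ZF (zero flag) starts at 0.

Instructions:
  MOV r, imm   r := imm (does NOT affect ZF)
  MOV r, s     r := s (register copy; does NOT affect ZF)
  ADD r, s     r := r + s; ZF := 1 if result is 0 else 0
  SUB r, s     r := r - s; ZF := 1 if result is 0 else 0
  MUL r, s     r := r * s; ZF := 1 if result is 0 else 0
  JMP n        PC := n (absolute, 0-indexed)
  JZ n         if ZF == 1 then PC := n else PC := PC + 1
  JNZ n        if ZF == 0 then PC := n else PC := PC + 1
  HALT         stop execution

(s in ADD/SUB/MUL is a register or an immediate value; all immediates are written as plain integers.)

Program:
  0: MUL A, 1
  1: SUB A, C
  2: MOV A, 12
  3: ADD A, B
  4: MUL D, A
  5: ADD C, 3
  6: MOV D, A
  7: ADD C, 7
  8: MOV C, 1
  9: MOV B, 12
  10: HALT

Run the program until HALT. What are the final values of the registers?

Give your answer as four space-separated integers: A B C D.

Answer: 12 12 1 12

Derivation:
Step 1: PC=0 exec 'MUL A, 1'. After: A=0 B=0 C=0 D=0 ZF=1 PC=1
Step 2: PC=1 exec 'SUB A, C'. After: A=0 B=0 C=0 D=0 ZF=1 PC=2
Step 3: PC=2 exec 'MOV A, 12'. After: A=12 B=0 C=0 D=0 ZF=1 PC=3
Step 4: PC=3 exec 'ADD A, B'. After: A=12 B=0 C=0 D=0 ZF=0 PC=4
Step 5: PC=4 exec 'MUL D, A'. After: A=12 B=0 C=0 D=0 ZF=1 PC=5
Step 6: PC=5 exec 'ADD C, 3'. After: A=12 B=0 C=3 D=0 ZF=0 PC=6
Step 7: PC=6 exec 'MOV D, A'. After: A=12 B=0 C=3 D=12 ZF=0 PC=7
Step 8: PC=7 exec 'ADD C, 7'. After: A=12 B=0 C=10 D=12 ZF=0 PC=8
Step 9: PC=8 exec 'MOV C, 1'. After: A=12 B=0 C=1 D=12 ZF=0 PC=9
Step 10: PC=9 exec 'MOV B, 12'. After: A=12 B=12 C=1 D=12 ZF=0 PC=10
Step 11: PC=10 exec 'HALT'. After: A=12 B=12 C=1 D=12 ZF=0 PC=10 HALTED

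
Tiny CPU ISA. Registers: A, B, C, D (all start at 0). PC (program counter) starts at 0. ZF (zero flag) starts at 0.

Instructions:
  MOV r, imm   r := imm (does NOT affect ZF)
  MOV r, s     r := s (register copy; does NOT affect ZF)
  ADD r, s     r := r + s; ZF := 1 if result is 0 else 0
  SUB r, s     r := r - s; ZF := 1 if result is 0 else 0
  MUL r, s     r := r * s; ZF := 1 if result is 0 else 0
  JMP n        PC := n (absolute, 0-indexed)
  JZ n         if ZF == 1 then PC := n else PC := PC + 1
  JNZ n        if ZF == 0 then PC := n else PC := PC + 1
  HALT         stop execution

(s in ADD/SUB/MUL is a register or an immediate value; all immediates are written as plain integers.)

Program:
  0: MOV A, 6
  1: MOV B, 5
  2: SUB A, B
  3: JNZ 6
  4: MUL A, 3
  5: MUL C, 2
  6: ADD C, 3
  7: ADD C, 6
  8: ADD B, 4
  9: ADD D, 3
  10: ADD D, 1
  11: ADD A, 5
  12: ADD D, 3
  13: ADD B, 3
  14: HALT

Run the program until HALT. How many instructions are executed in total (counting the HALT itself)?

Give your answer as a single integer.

Answer: 13

Derivation:
Step 1: PC=0 exec 'MOV A, 6'. After: A=6 B=0 C=0 D=0 ZF=0 PC=1
Step 2: PC=1 exec 'MOV B, 5'. After: A=6 B=5 C=0 D=0 ZF=0 PC=2
Step 3: PC=2 exec 'SUB A, B'. After: A=1 B=5 C=0 D=0 ZF=0 PC=3
Step 4: PC=3 exec 'JNZ 6'. After: A=1 B=5 C=0 D=0 ZF=0 PC=6
Step 5: PC=6 exec 'ADD C, 3'. After: A=1 B=5 C=3 D=0 ZF=0 PC=7
Step 6: PC=7 exec 'ADD C, 6'. After: A=1 B=5 C=9 D=0 ZF=0 PC=8
Step 7: PC=8 exec 'ADD B, 4'. After: A=1 B=9 C=9 D=0 ZF=0 PC=9
Step 8: PC=9 exec 'ADD D, 3'. After: A=1 B=9 C=9 D=3 ZF=0 PC=10
Step 9: PC=10 exec 'ADD D, 1'. After: A=1 B=9 C=9 D=4 ZF=0 PC=11
Step 10: PC=11 exec 'ADD A, 5'. After: A=6 B=9 C=9 D=4 ZF=0 PC=12
Step 11: PC=12 exec 'ADD D, 3'. After: A=6 B=9 C=9 D=7 ZF=0 PC=13
Step 12: PC=13 exec 'ADD B, 3'. After: A=6 B=12 C=9 D=7 ZF=0 PC=14
Step 13: PC=14 exec 'HALT'. After: A=6 B=12 C=9 D=7 ZF=0 PC=14 HALTED
Total instructions executed: 13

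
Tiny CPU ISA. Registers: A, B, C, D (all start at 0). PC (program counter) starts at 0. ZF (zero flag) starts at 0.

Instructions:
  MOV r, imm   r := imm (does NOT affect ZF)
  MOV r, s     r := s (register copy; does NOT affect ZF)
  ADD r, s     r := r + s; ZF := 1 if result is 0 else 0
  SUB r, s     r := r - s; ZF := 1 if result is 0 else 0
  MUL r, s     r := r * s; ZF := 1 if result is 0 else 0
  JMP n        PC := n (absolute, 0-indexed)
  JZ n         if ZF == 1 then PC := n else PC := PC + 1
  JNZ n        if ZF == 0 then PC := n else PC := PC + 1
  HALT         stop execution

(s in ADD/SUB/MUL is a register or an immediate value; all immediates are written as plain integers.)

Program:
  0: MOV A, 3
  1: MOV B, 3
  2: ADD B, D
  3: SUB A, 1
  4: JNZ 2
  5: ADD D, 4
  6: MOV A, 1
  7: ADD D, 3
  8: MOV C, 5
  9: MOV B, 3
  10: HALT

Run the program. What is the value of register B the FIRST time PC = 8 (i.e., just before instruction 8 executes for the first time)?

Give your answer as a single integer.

Step 1: PC=0 exec 'MOV A, 3'. After: A=3 B=0 C=0 D=0 ZF=0 PC=1
Step 2: PC=1 exec 'MOV B, 3'. After: A=3 B=3 C=0 D=0 ZF=0 PC=2
Step 3: PC=2 exec 'ADD B, D'. After: A=3 B=3 C=0 D=0 ZF=0 PC=3
Step 4: PC=3 exec 'SUB A, 1'. After: A=2 B=3 C=0 D=0 ZF=0 PC=4
Step 5: PC=4 exec 'JNZ 2'. After: A=2 B=3 C=0 D=0 ZF=0 PC=2
Step 6: PC=2 exec 'ADD B, D'. After: A=2 B=3 C=0 D=0 ZF=0 PC=3
Step 7: PC=3 exec 'SUB A, 1'. After: A=1 B=3 C=0 D=0 ZF=0 PC=4
Step 8: PC=4 exec 'JNZ 2'. After: A=1 B=3 C=0 D=0 ZF=0 PC=2
Step 9: PC=2 exec 'ADD B, D'. After: A=1 B=3 C=0 D=0 ZF=0 PC=3
Step 10: PC=3 exec 'SUB A, 1'. After: A=0 B=3 C=0 D=0 ZF=1 PC=4
Step 11: PC=4 exec 'JNZ 2'. After: A=0 B=3 C=0 D=0 ZF=1 PC=5
Step 12: PC=5 exec 'ADD D, 4'. After: A=0 B=3 C=0 D=4 ZF=0 PC=6
Step 13: PC=6 exec 'MOV A, 1'. After: A=1 B=3 C=0 D=4 ZF=0 PC=7
Step 14: PC=7 exec 'ADD D, 3'. After: A=1 B=3 C=0 D=7 ZF=0 PC=8
First time PC=8: B=3

3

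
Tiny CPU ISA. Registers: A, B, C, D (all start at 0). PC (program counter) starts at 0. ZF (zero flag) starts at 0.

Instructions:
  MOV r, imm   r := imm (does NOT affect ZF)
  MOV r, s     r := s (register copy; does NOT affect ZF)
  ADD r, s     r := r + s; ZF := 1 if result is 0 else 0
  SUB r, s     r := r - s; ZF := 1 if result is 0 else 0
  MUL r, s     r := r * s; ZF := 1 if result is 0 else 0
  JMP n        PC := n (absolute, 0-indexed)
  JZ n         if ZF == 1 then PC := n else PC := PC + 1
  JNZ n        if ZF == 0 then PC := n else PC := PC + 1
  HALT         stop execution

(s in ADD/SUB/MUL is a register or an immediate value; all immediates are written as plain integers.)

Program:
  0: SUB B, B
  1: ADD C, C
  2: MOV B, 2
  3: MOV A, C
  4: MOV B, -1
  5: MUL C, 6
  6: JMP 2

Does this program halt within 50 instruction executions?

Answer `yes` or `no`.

Step 1: PC=0 exec 'SUB B, B'. After: A=0 B=0 C=0 D=0 ZF=1 PC=1
Step 2: PC=1 exec 'ADD C, C'. After: A=0 B=0 C=0 D=0 ZF=1 PC=2
Step 3: PC=2 exec 'MOV B, 2'. After: A=0 B=2 C=0 D=0 ZF=1 PC=3
Step 4: PC=3 exec 'MOV A, C'. After: A=0 B=2 C=0 D=0 ZF=1 PC=4
Step 5: PC=4 exec 'MOV B, -1'. After: A=0 B=-1 C=0 D=0 ZF=1 PC=5
Step 6: PC=5 exec 'MUL C, 6'. After: A=0 B=-1 C=0 D=0 ZF=1 PC=6
Step 7: PC=6 exec 'JMP 2'. After: A=0 B=-1 C=0 D=0 ZF=1 PC=2
Step 8: PC=2 exec 'MOV B, 2'. After: A=0 B=2 C=0 D=0 ZF=1 PC=3
State after step 8 equals state after step 3: the program is in a cycle of length 5 and will never halt.

Answer: no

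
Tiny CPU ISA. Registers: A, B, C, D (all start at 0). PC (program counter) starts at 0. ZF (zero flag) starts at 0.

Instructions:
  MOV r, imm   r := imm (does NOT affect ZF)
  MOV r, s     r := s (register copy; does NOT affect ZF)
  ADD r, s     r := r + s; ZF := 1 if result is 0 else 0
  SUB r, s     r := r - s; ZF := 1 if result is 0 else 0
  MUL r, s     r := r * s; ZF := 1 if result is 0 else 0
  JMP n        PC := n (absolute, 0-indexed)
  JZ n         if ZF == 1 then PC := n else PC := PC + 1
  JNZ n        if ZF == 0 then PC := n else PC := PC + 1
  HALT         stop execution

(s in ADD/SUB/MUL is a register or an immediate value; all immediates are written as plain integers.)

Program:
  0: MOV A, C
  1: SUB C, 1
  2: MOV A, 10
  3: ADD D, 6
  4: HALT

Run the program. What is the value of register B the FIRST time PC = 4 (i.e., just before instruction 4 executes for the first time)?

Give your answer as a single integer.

Step 1: PC=0 exec 'MOV A, C'. After: A=0 B=0 C=0 D=0 ZF=0 PC=1
Step 2: PC=1 exec 'SUB C, 1'. After: A=0 B=0 C=-1 D=0 ZF=0 PC=2
Step 3: PC=2 exec 'MOV A, 10'. After: A=10 B=0 C=-1 D=0 ZF=0 PC=3
Step 4: PC=3 exec 'ADD D, 6'. After: A=10 B=0 C=-1 D=6 ZF=0 PC=4
First time PC=4: B=0

0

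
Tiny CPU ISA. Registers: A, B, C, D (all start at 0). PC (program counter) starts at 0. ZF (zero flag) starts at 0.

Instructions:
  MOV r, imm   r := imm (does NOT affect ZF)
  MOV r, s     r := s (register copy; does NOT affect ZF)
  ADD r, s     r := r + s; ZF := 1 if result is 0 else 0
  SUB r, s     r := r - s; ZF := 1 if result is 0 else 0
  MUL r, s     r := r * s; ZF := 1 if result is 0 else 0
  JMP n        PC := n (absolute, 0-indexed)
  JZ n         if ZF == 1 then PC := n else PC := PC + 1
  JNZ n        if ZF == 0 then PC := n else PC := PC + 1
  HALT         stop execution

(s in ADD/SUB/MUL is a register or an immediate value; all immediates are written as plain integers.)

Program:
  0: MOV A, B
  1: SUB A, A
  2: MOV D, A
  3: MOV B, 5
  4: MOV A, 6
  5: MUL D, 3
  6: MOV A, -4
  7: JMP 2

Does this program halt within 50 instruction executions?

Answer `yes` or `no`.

Answer: no

Derivation:
Step 1: PC=0 exec 'MOV A, B'. After: A=0 B=0 C=0 D=0 ZF=0 PC=1
Step 2: PC=1 exec 'SUB A, A'. After: A=0 B=0 C=0 D=0 ZF=1 PC=2
Step 3: PC=2 exec 'MOV D, A'. After: A=0 B=0 C=0 D=0 ZF=1 PC=3
Step 4: PC=3 exec 'MOV B, 5'. After: A=0 B=5 C=0 D=0 ZF=1 PC=4
Step 5: PC=4 exec 'MOV A, 6'. After: A=6 B=5 C=0 D=0 ZF=1 PC=5
Step 6: PC=5 exec 'MUL D, 3'. After: A=6 B=5 C=0 D=0 ZF=1 PC=6
Step 7: PC=6 exec 'MOV A, -4'. After: A=-4 B=5 C=0 D=0 ZF=1 PC=7
Step 8: PC=7 exec 'JMP 2'. After: A=-4 B=5 C=0 D=0 ZF=1 PC=2
Step 9: PC=2 exec 'MOV D, A'. After: A=-4 B=5 C=0 D=-4 ZF=1 PC=3
Step 10: PC=3 exec 'MOV B, 5'. After: A=-4 B=5 C=0 D=-4 ZF=1 PC=4
Step 11: PC=4 exec 'MOV A, 6'. After: A=6 B=5 C=0 D=-4 ZF=1 PC=5
Step 12: PC=5 exec 'MUL D, 3'. After: A=6 B=5 C=0 D=-12 ZF=0 PC=6
Step 13: PC=6 exec 'MOV A, -4'. After: A=-4 B=5 C=0 D=-12 ZF=0 PC=7
Step 14: PC=7 exec 'JMP 2'. After: A=-4 B=5 C=0 D=-12 ZF=0 PC=2
Step 15: PC=2 exec 'MOV D, A'. After: A=-4 B=5 C=0 D=-4 ZF=0 PC=3
Step 16: PC=3 exec 'MOV B, 5'. After: A=-4 B=5 C=0 D=-4 ZF=0 PC=4
Step 17: PC=4 exec 'MOV A, 6'. After: A=6 B=5 C=0 D=-4 ZF=0 PC=5
Step 18: PC=5 exec 'MUL D, 3'. After: A=6 B=5 C=0 D=-12 ZF=0 PC=6
State after step 18 equals state after step 12: the program is in a cycle of length 6 and will never halt.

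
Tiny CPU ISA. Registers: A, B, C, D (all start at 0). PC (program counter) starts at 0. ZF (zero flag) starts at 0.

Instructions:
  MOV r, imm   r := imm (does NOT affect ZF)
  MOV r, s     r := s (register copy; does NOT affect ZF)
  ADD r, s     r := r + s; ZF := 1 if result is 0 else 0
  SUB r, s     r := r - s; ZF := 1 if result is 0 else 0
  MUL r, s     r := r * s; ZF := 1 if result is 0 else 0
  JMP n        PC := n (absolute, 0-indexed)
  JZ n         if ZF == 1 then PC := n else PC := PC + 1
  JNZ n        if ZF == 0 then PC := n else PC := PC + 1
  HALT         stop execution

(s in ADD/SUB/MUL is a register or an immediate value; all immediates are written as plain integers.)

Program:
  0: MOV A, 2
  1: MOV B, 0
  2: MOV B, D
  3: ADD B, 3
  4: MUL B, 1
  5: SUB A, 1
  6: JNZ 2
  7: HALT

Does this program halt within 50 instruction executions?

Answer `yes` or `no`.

Step 1: PC=0 exec 'MOV A, 2'. After: A=2 B=0 C=0 D=0 ZF=0 PC=1
Step 2: PC=1 exec 'MOV B, 0'. After: A=2 B=0 C=0 D=0 ZF=0 PC=2
Step 3: PC=2 exec 'MOV B, D'. After: A=2 B=0 C=0 D=0 ZF=0 PC=3
Step 4: PC=3 exec 'ADD B, 3'. After: A=2 B=3 C=0 D=0 ZF=0 PC=4
Step 5: PC=4 exec 'MUL B, 1'. After: A=2 B=3 C=0 D=0 ZF=0 PC=5
Step 6: PC=5 exec 'SUB A, 1'. After: A=1 B=3 C=0 D=0 ZF=0 PC=6
Step 7: PC=6 exec 'JNZ 2'. After: A=1 B=3 C=0 D=0 ZF=0 PC=2
Step 8: PC=2 exec 'MOV B, D'. After: A=1 B=0 C=0 D=0 ZF=0 PC=3
Step 9: PC=3 exec 'ADD B, 3'. After: A=1 B=3 C=0 D=0 ZF=0 PC=4
Step 10: PC=4 exec 'MUL B, 1'. After: A=1 B=3 C=0 D=0 ZF=0 PC=5
Step 11: PC=5 exec 'SUB A, 1'. After: A=0 B=3 C=0 D=0 ZF=1 PC=6
Step 12: PC=6 exec 'JNZ 2'. After: A=0 B=3 C=0 D=0 ZF=1 PC=7
Step 13: PC=7 exec 'HALT'. After: A=0 B=3 C=0 D=0 ZF=1 PC=7 HALTED

Answer: yes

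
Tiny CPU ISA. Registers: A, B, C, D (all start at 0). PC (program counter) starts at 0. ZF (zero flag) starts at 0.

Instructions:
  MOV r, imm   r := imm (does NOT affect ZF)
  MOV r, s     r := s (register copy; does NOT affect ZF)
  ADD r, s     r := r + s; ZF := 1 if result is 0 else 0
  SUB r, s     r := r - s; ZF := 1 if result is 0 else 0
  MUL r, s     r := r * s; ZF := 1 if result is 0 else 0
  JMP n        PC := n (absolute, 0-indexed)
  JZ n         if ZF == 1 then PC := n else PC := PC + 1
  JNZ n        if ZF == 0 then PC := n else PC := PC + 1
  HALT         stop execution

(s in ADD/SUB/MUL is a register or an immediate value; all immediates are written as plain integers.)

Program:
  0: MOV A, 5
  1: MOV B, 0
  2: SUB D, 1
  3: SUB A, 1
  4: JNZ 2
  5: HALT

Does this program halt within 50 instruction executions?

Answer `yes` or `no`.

Step 1: PC=0 exec 'MOV A, 5'. After: A=5 B=0 C=0 D=0 ZF=0 PC=1
Step 2: PC=1 exec 'MOV B, 0'. After: A=5 B=0 C=0 D=0 ZF=0 PC=2
Step 3: PC=2 exec 'SUB D, 1'. After: A=5 B=0 C=0 D=-1 ZF=0 PC=3
Step 4: PC=3 exec 'SUB A, 1'. After: A=4 B=0 C=0 D=-1 ZF=0 PC=4
Step 5: PC=4 exec 'JNZ 2'. After: A=4 B=0 C=0 D=-1 ZF=0 PC=2
Step 6: PC=2 exec 'SUB D, 1'. After: A=4 B=0 C=0 D=-2 ZF=0 PC=3
Step 7: PC=3 exec 'SUB A, 1'. After: A=3 B=0 C=0 D=-2 ZF=0 PC=4
Step 8: PC=4 exec 'JNZ 2'. After: A=3 B=0 C=0 D=-2 ZF=0 PC=2
Step 9: PC=2 exec 'SUB D, 1'. After: A=3 B=0 C=0 D=-3 ZF=0 PC=3
Step 10: PC=3 exec 'SUB A, 1'. After: A=2 B=0 C=0 D=-3 ZF=0 PC=4
Step 11: PC=4 exec 'JNZ 2'. After: A=2 B=0 C=0 D=-3 ZF=0 PC=2
Step 12: PC=2 exec 'SUB D, 1'. After: A=2 B=0 C=0 D=-4 ZF=0 PC=3
Step 13: PC=3 exec 'SUB A, 1'. After: A=1 B=0 C=0 D=-4 ZF=0 PC=4
Step 14: PC=4 exec 'JNZ 2'. After: A=1 B=0 C=0 D=-4 ZF=0 PC=2
Step 15: PC=2 exec 'SUB D, 1'. After: A=1 B=0 C=0 D=-5 ZF=0 PC=3
Step 16: PC=3 exec 'SUB A, 1'. After: A=0 B=0 C=0 D=-5 ZF=1 PC=4
Step 17: PC=4 exec 'JNZ 2'. After: A=0 B=0 C=0 D=-5 ZF=1 PC=5
Step 18: PC=5 exec 'HALT'. After: A=0 B=0 C=0 D=-5 ZF=1 PC=5 HALTED

Answer: yes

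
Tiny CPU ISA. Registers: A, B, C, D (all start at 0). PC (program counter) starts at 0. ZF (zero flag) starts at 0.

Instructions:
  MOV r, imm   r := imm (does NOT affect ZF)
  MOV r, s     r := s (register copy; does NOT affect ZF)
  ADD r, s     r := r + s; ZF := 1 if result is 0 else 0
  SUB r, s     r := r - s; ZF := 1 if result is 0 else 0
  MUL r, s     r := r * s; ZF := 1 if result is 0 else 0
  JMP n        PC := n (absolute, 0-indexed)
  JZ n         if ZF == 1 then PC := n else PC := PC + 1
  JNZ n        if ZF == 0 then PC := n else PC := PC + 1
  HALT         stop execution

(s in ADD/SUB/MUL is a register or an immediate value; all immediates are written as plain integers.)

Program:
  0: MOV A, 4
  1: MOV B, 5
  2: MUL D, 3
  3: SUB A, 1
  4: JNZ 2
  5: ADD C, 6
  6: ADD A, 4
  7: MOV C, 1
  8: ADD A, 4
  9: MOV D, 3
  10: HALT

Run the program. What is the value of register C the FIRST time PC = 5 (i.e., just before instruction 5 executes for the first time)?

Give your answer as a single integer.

Step 1: PC=0 exec 'MOV A, 4'. After: A=4 B=0 C=0 D=0 ZF=0 PC=1
Step 2: PC=1 exec 'MOV B, 5'. After: A=4 B=5 C=0 D=0 ZF=0 PC=2
Step 3: PC=2 exec 'MUL D, 3'. After: A=4 B=5 C=0 D=0 ZF=1 PC=3
Step 4: PC=3 exec 'SUB A, 1'. After: A=3 B=5 C=0 D=0 ZF=0 PC=4
Step 5: PC=4 exec 'JNZ 2'. After: A=3 B=5 C=0 D=0 ZF=0 PC=2
Step 6: PC=2 exec 'MUL D, 3'. After: A=3 B=5 C=0 D=0 ZF=1 PC=3
Step 7: PC=3 exec 'SUB A, 1'. After: A=2 B=5 C=0 D=0 ZF=0 PC=4
Step 8: PC=4 exec 'JNZ 2'. After: A=2 B=5 C=0 D=0 ZF=0 PC=2
Step 9: PC=2 exec 'MUL D, 3'. After: A=2 B=5 C=0 D=0 ZF=1 PC=3
Step 10: PC=3 exec 'SUB A, 1'. After: A=1 B=5 C=0 D=0 ZF=0 PC=4
Step 11: PC=4 exec 'JNZ 2'. After: A=1 B=5 C=0 D=0 ZF=0 PC=2
Step 12: PC=2 exec 'MUL D, 3'. After: A=1 B=5 C=0 D=0 ZF=1 PC=3
Step 13: PC=3 exec 'SUB A, 1'. After: A=0 B=5 C=0 D=0 ZF=1 PC=4
Step 14: PC=4 exec 'JNZ 2'. After: A=0 B=5 C=0 D=0 ZF=1 PC=5
First time PC=5: C=0

0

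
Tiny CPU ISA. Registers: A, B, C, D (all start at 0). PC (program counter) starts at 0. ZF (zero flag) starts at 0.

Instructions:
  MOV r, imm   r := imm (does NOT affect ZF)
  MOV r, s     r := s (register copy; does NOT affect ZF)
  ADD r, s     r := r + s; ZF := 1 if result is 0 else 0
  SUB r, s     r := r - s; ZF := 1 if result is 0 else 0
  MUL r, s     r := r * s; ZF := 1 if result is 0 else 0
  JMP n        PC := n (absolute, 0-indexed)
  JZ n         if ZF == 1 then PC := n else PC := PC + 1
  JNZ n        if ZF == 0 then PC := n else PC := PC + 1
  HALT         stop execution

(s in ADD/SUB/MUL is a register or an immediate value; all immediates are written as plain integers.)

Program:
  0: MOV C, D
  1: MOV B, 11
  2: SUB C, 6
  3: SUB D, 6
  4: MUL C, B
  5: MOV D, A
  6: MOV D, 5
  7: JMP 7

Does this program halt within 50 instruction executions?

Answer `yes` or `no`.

Step 1: PC=0 exec 'MOV C, D'. After: A=0 B=0 C=0 D=0 ZF=0 PC=1
Step 2: PC=1 exec 'MOV B, 11'. After: A=0 B=11 C=0 D=0 ZF=0 PC=2
Step 3: PC=2 exec 'SUB C, 6'. After: A=0 B=11 C=-6 D=0 ZF=0 PC=3
Step 4: PC=3 exec 'SUB D, 6'. After: A=0 B=11 C=-6 D=-6 ZF=0 PC=4
Step 5: PC=4 exec 'MUL C, B'. After: A=0 B=11 C=-66 D=-6 ZF=0 PC=5
Step 6: PC=5 exec 'MOV D, A'. After: A=0 B=11 C=-66 D=0 ZF=0 PC=6
Step 7: PC=6 exec 'MOV D, 5'. After: A=0 B=11 C=-66 D=5 ZF=0 PC=7
Step 8: PC=7 exec 'JMP 7'. After: A=0 B=11 C=-66 D=5 ZF=0 PC=7
State after step 8 equals state after step 7: the program is in a cycle of length 1 and will never halt.

Answer: no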